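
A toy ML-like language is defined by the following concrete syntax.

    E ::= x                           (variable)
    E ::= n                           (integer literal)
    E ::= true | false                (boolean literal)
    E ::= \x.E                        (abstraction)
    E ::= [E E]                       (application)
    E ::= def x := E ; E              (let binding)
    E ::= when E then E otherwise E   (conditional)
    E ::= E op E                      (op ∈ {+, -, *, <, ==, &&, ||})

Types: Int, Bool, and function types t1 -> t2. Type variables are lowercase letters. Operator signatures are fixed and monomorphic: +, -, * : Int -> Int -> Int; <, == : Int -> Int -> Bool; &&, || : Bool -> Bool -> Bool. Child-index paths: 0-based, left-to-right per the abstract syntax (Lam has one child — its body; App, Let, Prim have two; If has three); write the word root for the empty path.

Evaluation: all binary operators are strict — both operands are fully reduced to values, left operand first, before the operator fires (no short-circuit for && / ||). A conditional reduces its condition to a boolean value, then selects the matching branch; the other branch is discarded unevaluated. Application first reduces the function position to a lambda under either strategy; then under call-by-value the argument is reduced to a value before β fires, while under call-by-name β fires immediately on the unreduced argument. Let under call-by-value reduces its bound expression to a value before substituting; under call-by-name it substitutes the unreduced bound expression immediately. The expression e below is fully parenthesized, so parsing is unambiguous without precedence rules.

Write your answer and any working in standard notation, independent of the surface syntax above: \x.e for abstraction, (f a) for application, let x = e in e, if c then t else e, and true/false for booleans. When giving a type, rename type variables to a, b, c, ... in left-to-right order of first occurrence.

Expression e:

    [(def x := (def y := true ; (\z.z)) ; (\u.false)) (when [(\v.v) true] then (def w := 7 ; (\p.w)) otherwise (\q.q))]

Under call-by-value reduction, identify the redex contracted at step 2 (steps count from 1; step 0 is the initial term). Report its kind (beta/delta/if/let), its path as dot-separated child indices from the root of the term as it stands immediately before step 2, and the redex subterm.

Answer: let at 0 : (let x = (\z.z) in (\u.false))

Trace:
step 0: ((let x = (let y = true in (\z.z)) in (\u.false)) (if ((\v.v) true) then (let w = 7 in (\p.w)) else (\q.q)))
step 1: [let@0.0] ((let x = (\z.z) in (\u.false)) (if ((\v.v) true) then (let w = 7 in (\p.w)) else (\q.q)))
step 2: [let@0] ((\u.false) (if ((\v.v) true) then (let w = 7 in (\p.w)) else (\q.q)))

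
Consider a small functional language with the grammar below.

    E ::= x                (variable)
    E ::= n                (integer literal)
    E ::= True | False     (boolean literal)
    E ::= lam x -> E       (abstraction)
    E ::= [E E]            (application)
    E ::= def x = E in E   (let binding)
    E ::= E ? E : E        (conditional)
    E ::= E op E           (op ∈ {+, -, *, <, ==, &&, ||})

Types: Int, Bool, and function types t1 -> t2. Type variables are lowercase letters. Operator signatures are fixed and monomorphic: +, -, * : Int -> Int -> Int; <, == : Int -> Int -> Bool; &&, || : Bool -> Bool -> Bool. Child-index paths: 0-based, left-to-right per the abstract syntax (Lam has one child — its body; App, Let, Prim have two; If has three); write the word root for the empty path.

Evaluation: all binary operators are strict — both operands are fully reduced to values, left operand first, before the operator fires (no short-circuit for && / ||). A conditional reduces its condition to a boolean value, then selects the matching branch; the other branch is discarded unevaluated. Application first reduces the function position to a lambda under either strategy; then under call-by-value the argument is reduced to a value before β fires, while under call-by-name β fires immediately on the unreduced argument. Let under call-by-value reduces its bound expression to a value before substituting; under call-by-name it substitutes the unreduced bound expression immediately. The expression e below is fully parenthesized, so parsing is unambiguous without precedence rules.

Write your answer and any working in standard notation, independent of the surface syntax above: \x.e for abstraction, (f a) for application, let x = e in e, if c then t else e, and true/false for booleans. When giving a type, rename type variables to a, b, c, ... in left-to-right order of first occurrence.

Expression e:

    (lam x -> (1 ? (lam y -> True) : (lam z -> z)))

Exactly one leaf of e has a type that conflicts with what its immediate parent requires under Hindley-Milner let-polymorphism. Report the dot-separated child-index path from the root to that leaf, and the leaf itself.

Answer: 0.0 : 1

Working:
  unify Int ~ Bool
  FAIL: mismatch Int ~ Bool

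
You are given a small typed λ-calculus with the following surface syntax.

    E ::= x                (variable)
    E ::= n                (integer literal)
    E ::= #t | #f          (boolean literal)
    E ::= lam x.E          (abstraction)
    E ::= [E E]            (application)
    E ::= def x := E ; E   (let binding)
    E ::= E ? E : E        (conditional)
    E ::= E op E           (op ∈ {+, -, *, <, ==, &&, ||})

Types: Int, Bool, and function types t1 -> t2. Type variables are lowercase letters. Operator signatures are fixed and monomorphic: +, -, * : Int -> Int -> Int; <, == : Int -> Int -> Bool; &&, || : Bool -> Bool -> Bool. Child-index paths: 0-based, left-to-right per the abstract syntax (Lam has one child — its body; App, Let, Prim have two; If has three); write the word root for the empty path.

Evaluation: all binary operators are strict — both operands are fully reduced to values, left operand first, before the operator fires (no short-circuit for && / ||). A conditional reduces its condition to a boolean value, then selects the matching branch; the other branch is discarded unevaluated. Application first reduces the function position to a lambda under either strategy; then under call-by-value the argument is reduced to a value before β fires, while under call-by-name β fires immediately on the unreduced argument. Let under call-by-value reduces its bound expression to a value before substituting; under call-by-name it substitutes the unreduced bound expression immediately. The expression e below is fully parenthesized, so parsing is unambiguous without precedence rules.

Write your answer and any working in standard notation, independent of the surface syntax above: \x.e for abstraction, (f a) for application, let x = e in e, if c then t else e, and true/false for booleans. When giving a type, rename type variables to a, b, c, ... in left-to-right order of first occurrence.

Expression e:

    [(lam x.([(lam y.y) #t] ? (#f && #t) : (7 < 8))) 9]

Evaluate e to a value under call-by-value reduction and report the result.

Trace:
step 0: ((\x.(if ((\y.y) true) then (false && true) else (7 < 8))) 9)
step 1: [beta@root] (if ((\y.y) true) then (false && true) else (7 < 8))
step 2: [beta@0] (if true then (false && true) else (7 < 8))
step 3: [if@root] (false && true)
step 4: [delta@root] false

Answer: false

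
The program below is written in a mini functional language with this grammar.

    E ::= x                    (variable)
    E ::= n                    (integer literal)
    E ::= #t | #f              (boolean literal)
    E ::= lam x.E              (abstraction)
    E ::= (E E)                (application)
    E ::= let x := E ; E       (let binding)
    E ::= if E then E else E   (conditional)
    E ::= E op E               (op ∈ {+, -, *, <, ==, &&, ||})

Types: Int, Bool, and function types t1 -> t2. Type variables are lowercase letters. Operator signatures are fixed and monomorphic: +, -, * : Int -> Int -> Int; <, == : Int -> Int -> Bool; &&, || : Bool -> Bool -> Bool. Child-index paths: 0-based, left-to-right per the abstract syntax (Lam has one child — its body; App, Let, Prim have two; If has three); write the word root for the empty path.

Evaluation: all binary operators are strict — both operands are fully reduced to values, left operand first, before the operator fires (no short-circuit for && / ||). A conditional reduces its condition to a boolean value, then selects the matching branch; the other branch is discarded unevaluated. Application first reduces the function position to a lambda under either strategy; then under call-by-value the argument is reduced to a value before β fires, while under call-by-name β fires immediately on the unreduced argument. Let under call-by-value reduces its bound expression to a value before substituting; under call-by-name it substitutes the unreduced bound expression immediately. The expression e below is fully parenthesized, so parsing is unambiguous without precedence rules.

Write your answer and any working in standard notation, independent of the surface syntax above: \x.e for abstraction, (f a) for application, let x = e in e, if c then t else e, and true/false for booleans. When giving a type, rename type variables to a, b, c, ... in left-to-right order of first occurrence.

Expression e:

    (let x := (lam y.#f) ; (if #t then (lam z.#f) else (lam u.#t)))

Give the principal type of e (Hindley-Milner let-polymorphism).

Trace:
\y._ : a -> Bool
let x : forall. a -> Bool
  unify Bool ~ Bool
\z._ : b -> Bool
\u._ : c -> Bool
  unify b -> Bool ~ c -> Bool
  unify b ~ c
  unify Bool ~ Bool

Answer: a -> Bool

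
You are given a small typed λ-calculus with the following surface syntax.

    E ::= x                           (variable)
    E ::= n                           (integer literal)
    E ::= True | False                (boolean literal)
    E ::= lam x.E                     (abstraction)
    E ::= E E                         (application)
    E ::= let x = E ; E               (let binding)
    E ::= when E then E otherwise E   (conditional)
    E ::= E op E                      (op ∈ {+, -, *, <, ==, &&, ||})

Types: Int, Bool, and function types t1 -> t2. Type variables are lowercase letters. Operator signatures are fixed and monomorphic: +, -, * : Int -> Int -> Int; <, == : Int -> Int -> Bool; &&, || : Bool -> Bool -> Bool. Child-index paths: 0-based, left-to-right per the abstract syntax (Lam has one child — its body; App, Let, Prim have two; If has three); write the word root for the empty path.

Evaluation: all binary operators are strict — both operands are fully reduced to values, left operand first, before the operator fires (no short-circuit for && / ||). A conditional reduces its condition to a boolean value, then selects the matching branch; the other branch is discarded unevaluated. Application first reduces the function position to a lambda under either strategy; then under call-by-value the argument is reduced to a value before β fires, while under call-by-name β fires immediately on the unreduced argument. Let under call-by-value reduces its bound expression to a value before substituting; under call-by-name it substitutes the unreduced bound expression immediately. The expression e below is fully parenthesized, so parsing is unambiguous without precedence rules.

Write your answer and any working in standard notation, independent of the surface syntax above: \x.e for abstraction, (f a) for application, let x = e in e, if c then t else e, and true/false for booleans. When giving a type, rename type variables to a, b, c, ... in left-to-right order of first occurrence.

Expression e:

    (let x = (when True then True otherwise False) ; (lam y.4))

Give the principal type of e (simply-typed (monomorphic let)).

Answer: a -> Int

Trace:
  unify Bool ~ Bool
  unify Bool ~ Bool
let x : Bool
\y._ : a -> Int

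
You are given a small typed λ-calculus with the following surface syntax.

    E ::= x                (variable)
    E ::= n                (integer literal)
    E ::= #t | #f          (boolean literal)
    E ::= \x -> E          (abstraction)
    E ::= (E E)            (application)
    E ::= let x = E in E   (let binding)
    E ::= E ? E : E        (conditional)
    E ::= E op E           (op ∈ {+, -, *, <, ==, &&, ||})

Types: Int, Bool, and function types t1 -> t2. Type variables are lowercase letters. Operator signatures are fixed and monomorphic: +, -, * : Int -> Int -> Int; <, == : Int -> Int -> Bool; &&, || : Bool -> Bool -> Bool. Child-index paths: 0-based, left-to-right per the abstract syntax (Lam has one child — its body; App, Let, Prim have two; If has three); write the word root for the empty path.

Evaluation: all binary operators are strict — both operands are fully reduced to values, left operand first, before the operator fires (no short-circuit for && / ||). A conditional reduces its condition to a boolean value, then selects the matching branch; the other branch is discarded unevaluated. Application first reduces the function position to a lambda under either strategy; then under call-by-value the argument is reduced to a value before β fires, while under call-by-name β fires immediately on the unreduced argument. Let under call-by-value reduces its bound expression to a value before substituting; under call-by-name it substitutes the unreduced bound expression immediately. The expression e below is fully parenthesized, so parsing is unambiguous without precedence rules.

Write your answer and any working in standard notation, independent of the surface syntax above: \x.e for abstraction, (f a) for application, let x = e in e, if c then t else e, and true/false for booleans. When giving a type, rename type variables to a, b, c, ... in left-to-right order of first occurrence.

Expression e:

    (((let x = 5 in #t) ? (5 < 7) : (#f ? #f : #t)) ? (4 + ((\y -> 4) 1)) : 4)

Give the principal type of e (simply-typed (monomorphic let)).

Trace:
let x : Int
  unify Bool ~ Bool
  unify Int ~ Int
  unify Int ~ Int
  unify Bool ~ Bool
  unify Bool ~ Bool
  unify Bool ~ Bool
  unify Bool ~ Bool
  unify Int ~ Int
\y._ : a -> Int
  unify a -> Int ~ Int -> b
  unify a ~ Int
  unify Int ~ b
_ _ : Int
  unify Int ~ Int
  unify Int ~ Int

Answer: Int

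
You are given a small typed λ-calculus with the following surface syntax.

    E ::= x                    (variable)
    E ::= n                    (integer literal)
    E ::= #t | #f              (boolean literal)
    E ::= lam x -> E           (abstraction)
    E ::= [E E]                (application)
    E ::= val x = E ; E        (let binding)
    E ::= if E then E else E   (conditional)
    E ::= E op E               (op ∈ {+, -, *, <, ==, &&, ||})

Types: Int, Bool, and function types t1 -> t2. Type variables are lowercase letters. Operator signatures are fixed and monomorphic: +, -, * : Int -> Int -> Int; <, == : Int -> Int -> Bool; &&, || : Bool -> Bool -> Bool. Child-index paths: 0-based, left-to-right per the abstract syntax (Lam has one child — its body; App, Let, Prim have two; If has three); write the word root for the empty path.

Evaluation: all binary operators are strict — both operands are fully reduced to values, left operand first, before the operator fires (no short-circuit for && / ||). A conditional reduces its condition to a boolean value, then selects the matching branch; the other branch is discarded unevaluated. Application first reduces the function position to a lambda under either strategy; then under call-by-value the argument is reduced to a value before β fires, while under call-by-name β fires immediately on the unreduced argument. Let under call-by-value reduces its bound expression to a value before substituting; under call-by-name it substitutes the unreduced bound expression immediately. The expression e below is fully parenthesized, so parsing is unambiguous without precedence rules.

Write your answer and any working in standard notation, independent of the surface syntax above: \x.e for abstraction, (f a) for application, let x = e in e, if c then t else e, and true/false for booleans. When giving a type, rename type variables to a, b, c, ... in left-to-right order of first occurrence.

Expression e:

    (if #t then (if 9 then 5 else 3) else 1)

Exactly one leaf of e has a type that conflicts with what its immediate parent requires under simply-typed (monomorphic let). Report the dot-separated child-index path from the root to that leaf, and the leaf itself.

Answer: 1.0 : 9

Working:
  unify Bool ~ Bool
  unify Int ~ Bool
  FAIL: mismatch Int ~ Bool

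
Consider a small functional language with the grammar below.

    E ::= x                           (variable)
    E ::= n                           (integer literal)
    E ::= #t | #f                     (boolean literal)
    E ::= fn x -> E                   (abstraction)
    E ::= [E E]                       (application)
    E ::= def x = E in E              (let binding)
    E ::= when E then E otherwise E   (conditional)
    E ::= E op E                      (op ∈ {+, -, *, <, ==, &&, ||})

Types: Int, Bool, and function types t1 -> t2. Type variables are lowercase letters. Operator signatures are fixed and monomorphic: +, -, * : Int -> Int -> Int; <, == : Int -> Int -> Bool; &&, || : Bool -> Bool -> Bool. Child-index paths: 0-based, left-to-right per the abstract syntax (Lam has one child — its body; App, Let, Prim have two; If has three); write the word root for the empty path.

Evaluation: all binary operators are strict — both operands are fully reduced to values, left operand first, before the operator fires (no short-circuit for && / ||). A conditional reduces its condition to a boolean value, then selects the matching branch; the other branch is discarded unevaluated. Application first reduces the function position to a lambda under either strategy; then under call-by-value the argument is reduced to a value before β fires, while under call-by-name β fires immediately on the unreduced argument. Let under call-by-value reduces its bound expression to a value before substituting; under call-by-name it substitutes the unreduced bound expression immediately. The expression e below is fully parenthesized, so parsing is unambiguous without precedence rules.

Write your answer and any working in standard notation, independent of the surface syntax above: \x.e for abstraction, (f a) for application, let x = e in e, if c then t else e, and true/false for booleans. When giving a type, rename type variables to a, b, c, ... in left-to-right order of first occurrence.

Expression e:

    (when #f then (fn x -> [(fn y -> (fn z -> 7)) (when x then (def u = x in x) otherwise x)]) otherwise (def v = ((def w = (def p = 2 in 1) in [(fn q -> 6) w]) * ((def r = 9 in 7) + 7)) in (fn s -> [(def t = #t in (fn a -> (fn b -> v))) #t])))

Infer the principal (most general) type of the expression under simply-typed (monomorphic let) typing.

Derivation:
  unify Bool ~ Bool
\z._ : c -> Int
\y._ : b -> c -> Int
x : a
  unify a ~ Bool
x : Bool
let u : Bool
x : Bool
x : Bool
  unify Bool ~ Bool
  unify b -> c -> Int ~ Bool -> d
  unify b ~ Bool
  unify c -> Int ~ d
_ _ : c -> Int
\x._ : Bool -> c -> Int
let p : Int
let w : Int
\q._ : e -> Int
w : Int
  unify e -> Int ~ Int -> f
  unify e ~ Int
  unify Int ~ f
_ _ : Int
  unify Int ~ Int
let r : Int
  unify Int ~ Int
  unify Int ~ Int
  unify Int ~ Int
let v : Int
let t : Bool
v : Int
\b._ : i -> Int
\a._ : h -> i -> Int
  unify h -> i -> Int ~ Bool -> j
  unify h ~ Bool
  unify i -> Int ~ j
_ _ : i -> Int
\s._ : g -> i -> Int
  unify Bool -> c -> Int ~ g -> i -> Int
  unify Bool ~ g
  unify c -> Int ~ i -> Int
  unify c ~ i
  unify Int ~ Int

Answer: Bool -> a -> Int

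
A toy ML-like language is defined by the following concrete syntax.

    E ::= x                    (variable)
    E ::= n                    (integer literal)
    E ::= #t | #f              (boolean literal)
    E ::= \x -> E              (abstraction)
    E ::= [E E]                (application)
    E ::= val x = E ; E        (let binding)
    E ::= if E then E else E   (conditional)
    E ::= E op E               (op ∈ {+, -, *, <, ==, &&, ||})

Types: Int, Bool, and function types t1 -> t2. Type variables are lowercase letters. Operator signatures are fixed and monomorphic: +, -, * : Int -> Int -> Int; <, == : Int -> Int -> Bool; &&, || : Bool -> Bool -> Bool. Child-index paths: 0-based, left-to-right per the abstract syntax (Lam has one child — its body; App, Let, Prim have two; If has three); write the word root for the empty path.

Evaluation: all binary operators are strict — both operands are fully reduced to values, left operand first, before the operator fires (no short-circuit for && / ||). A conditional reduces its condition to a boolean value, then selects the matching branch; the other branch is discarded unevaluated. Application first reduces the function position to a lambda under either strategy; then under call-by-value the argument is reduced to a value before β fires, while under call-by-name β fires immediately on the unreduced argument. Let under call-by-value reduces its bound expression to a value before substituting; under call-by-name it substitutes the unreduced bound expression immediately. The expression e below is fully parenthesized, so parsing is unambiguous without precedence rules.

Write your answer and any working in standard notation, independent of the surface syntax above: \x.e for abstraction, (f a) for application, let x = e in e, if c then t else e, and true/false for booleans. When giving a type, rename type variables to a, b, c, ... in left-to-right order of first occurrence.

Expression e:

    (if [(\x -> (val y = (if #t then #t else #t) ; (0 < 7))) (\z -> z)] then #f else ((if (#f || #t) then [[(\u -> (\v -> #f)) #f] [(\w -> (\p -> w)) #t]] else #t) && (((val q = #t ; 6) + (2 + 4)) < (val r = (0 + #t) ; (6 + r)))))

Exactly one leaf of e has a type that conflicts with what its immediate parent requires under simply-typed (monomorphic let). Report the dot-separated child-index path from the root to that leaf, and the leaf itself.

Answer: 2.1.1.0.1 : true

Trace:
  unify Bool ~ Bool
  unify Bool ~ Bool
let y : Bool
  unify Int ~ Int
  unify Int ~ Int
\x._ : a -> Bool
z : b
\z._ : b -> b
  unify a -> Bool ~ (b -> b) -> c
  unify a ~ b -> b
  unify Bool ~ c
_ _ : Bool
  unify Bool ~ Bool
  unify Bool ~ Bool
  unify Bool ~ Bool
  unify Bool ~ Bool
\v._ : e -> Bool
\u._ : d -> e -> Bool
  unify d -> e -> Bool ~ Bool -> f
  unify d ~ Bool
  unify e -> Bool ~ f
_ _ : e -> Bool
w : g
\p._ : h -> g
\w._ : g -> h -> g
  unify g -> h -> g ~ Bool -> i
  unify g ~ Bool
  unify h -> Bool ~ i
_ _ : h -> Bool
  unify e -> Bool ~ (h -> Bool) -> j
  unify e ~ h -> Bool
  unify Bool ~ j
_ _ : Bool
  unify Bool ~ Bool
  unify Bool ~ Bool
let q : Bool
  unify Int ~ Int
  unify Int ~ Int
  unify Int ~ Int
  unify Int ~ Int
  unify Int ~ Int
  unify Int ~ Int
  unify Bool ~ Int
  FAIL: mismatch Bool ~ Int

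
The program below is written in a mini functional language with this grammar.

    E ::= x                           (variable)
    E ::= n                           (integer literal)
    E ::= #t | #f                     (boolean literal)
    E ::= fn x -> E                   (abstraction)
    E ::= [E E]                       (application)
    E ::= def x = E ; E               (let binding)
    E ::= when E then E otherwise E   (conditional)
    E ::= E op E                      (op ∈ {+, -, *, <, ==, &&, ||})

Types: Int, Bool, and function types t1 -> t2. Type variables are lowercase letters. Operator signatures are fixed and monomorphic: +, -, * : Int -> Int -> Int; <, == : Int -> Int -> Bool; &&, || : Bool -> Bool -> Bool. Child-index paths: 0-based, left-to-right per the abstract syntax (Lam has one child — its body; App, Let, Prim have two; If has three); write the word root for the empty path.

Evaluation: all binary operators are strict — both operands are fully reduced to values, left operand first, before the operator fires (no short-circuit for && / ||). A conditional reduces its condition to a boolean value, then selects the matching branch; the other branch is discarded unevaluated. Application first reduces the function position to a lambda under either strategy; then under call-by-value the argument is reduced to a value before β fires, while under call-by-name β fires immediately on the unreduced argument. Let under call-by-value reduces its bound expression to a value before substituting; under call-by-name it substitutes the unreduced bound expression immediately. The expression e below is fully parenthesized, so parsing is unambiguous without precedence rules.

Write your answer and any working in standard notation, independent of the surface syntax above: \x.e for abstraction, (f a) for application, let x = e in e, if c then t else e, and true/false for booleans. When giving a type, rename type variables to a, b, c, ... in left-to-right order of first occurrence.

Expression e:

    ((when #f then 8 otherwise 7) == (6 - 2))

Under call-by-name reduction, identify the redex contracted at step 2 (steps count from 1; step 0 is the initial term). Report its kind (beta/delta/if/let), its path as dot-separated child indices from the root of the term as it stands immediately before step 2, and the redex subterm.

Trace:
step 0: ((if false then 8 else 7) == (6 - 2))
step 1: [if@0] (7 == (6 - 2))
step 2: [delta@1] (7 == 4)

Answer: delta at 1 : (6 - 2)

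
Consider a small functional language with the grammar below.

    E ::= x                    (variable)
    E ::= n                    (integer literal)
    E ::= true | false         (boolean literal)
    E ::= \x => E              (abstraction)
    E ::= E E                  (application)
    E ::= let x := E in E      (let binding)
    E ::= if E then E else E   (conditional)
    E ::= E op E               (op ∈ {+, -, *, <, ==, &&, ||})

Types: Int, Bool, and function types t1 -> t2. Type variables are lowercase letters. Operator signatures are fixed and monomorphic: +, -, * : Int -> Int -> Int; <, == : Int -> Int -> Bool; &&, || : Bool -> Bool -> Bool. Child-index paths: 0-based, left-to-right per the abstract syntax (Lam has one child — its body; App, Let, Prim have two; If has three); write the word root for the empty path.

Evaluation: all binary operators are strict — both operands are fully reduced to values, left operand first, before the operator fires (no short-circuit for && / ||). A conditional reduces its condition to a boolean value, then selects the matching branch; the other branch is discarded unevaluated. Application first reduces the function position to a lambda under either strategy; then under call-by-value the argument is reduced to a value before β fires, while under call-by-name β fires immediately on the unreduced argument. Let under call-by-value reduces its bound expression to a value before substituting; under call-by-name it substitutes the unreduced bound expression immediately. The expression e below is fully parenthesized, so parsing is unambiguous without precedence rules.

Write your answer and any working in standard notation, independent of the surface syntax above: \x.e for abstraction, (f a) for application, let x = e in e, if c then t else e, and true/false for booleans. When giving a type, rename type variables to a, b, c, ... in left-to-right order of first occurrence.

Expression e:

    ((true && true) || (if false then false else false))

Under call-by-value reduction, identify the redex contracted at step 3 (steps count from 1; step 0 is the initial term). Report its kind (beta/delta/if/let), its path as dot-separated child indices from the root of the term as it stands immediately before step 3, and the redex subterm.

Answer: delta at root : (true || false)

Derivation:
step 0: ((true && true) || (if false then false else false))
step 1: [delta@0] (true || (if false then false else false))
step 2: [if@1] (true || false)
step 3: [delta@root] true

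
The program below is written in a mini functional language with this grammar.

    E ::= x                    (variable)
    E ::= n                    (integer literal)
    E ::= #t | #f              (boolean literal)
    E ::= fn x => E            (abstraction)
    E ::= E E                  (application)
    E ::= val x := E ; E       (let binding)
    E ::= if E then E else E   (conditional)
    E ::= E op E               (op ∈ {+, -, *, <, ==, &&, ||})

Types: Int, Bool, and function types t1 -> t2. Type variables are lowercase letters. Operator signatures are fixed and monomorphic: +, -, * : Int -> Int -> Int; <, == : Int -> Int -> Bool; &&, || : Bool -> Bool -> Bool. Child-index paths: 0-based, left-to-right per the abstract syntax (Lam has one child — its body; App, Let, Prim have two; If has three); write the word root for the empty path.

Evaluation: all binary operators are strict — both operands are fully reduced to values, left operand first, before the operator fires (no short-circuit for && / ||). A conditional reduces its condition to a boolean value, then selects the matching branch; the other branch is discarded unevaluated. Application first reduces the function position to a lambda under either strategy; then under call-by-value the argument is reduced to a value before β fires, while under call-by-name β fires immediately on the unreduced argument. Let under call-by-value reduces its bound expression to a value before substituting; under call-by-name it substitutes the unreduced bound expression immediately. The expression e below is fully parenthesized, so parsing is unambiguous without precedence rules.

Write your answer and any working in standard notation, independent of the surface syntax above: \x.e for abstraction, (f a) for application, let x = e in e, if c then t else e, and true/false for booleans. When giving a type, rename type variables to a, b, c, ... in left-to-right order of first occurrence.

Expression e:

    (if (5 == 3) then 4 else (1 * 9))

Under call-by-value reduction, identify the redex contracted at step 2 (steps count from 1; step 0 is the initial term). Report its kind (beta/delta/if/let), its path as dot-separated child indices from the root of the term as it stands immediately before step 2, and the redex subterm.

Trace:
step 0: (if (5 == 3) then 4 else (1 * 9))
step 1: [delta@0] (if false then 4 else (1 * 9))
step 2: [if@root] (1 * 9)

Answer: if at root : (if false then 4 else (1 * 9))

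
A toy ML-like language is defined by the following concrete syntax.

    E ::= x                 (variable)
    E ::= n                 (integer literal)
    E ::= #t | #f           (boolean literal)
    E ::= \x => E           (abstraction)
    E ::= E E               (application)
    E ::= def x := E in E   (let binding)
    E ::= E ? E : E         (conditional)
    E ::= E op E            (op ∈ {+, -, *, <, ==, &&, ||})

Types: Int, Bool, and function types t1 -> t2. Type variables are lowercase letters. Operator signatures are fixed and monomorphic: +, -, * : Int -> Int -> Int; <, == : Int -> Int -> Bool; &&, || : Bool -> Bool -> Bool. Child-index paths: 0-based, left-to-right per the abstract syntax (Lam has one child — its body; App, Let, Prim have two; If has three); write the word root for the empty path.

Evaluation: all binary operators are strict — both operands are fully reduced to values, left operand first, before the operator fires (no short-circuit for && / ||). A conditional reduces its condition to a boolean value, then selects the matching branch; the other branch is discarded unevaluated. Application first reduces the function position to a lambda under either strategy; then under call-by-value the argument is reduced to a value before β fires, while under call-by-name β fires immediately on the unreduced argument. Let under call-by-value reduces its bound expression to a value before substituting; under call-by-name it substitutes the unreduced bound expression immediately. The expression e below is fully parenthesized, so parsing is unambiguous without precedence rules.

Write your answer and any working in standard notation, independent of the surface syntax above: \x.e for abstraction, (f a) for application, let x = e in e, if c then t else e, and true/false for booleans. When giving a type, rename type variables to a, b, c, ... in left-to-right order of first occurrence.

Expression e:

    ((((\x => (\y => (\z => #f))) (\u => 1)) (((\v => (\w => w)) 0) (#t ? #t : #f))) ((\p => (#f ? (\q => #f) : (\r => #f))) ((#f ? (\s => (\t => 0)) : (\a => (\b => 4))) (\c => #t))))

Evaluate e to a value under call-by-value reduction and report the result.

Working:
step 0: ((((\x.(\y.(\z.false))) (\u.1)) (((\v.(\w.w)) 0) (if true then true else false))) ((\p.(if false then (\q.false) else (\r.false))) ((if false then (\s.(\t.0)) else (\a.(\b.4))) (\c.true))))
step 1: [beta@0.0] (((\y.(\z.false)) (((\v.(\w.w)) 0) (if true then true else false))) ((\p.(if false then (\q.false) else (\r.false))) ((if false then (\s.(\t.0)) else (\a.(\b.4))) (\c.true))))
step 2: [beta@0.1.0] (((\y.(\z.false)) ((\w.w) (if true then true else false))) ((\p.(if false then (\q.false) else (\r.false))) ((if false then (\s.(\t.0)) else (\a.(\b.4))) (\c.true))))
step 3: [if@0.1.1] (((\y.(\z.false)) ((\w.w) true)) ((\p.(if false then (\q.false) else (\r.false))) ((if false then (\s.(\t.0)) else (\a.(\b.4))) (\c.true))))
step 4: [beta@0.1] (((\y.(\z.false)) true) ((\p.(if false then (\q.false) else (\r.false))) ((if false then (\s.(\t.0)) else (\a.(\b.4))) (\c.true))))
step 5: [beta@0] ((\z.false) ((\p.(if false then (\q.false) else (\r.false))) ((if false then (\s.(\t.0)) else (\a.(\b.4))) (\c.true))))
step 6: [if@1.1.0] ((\z.false) ((\p.(if false then (\q.false) else (\r.false))) ((\a.(\b.4)) (\c.true))))
step 7: [beta@1.1] ((\z.false) ((\p.(if false then (\q.false) else (\r.false))) (\b.4)))
step 8: [beta@1] ((\z.false) (if false then (\q.false) else (\r.false)))
step 9: [if@1] ((\z.false) (\r.false))
step 10: [beta@root] false

Answer: false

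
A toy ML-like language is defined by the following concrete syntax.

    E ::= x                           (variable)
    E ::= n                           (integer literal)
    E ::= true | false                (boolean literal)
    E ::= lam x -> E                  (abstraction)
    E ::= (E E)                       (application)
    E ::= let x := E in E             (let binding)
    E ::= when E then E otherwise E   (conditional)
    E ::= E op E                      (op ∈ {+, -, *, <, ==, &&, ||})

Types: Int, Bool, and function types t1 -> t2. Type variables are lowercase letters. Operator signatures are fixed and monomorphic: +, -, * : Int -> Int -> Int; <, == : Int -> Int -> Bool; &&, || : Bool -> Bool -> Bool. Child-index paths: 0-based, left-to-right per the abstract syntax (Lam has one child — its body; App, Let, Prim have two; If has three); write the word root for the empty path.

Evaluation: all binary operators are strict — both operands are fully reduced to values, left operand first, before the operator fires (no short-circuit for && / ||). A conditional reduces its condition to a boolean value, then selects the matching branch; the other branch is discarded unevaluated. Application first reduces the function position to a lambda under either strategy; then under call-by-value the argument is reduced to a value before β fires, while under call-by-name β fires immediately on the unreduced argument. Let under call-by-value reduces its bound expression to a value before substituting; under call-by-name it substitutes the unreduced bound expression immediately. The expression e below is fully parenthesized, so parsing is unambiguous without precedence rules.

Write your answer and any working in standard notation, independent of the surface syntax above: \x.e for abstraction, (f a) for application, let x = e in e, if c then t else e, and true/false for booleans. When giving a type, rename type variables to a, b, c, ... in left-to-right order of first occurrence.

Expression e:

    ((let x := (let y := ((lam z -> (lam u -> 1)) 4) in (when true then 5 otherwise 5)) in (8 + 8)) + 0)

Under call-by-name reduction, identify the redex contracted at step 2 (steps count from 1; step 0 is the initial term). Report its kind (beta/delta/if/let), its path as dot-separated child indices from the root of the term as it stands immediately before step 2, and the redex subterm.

Derivation:
step 0: ((let x = (let y = ((\z.(\u.1)) 4) in (if true then 5 else 5)) in (8 + 8)) + 0)
step 1: [let@0] ((8 + 8) + 0)
step 2: [delta@0] (16 + 0)

Answer: delta at 0 : (8 + 8)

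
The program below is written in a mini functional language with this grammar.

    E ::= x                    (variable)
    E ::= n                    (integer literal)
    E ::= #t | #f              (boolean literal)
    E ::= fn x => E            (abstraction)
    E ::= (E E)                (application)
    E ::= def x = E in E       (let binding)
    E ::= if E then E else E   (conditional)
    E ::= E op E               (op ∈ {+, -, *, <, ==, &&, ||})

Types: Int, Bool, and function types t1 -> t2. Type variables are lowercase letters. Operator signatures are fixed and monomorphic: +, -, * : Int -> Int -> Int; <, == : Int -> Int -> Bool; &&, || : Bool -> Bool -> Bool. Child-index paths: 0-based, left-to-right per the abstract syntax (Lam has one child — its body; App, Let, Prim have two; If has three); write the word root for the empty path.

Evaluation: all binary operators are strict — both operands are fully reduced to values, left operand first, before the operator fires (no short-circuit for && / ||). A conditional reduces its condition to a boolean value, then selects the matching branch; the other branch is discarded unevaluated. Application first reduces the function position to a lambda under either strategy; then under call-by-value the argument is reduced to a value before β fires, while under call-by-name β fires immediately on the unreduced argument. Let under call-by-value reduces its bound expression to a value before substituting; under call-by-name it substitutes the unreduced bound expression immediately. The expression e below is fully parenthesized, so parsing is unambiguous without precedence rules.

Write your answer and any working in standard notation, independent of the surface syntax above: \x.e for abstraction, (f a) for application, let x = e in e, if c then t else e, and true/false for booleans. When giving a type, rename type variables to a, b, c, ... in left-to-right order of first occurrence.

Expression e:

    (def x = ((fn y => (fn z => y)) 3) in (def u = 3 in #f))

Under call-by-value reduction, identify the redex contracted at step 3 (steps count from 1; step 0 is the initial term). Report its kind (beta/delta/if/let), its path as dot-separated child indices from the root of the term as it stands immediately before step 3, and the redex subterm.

Derivation:
step 0: (let x = ((\y.(\z.y)) 3) in (let u = 3 in false))
step 1: [beta@0] (let x = (\z.3) in (let u = 3 in false))
step 2: [let@root] (let u = 3 in false)
step 3: [let@root] false

Answer: let at root : (let u = 3 in false)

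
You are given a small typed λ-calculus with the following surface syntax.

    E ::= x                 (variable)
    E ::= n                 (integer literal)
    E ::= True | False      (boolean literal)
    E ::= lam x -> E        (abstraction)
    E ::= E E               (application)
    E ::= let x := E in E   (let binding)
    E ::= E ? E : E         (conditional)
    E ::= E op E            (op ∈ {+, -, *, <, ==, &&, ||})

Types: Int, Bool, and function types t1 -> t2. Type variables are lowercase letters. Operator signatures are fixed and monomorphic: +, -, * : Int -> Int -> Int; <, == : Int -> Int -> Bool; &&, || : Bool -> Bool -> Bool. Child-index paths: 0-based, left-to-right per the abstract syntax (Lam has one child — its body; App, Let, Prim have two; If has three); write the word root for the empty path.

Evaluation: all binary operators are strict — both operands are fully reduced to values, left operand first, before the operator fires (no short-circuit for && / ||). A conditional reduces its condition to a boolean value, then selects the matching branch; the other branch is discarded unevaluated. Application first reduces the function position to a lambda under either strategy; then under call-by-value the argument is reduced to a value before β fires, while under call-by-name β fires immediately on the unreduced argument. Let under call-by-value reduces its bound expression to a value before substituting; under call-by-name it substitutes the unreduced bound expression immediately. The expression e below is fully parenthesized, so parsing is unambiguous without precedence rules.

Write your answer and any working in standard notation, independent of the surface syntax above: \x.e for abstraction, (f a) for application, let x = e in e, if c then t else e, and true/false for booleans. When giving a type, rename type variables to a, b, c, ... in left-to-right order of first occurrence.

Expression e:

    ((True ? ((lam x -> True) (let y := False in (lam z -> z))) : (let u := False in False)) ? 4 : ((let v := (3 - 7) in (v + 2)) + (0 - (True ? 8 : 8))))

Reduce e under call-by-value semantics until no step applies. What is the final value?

Derivation:
step 0: (if (if true then ((\x.true) (let y = false in (\z.z))) else (let u = false in false)) then 4 else ((let v = (3 - 7) in (v + 2)) + (0 - (if true then 8 else 8))))
step 1: [if@0] (if ((\x.true) (let y = false in (\z.z))) then 4 else ((let v = (3 - 7) in (v + 2)) + (0 - (if true then 8 else 8))))
step 2: [let@0.1] (if ((\x.true) (\z.z)) then 4 else ((let v = (3 - 7) in (v + 2)) + (0 - (if true then 8 else 8))))
step 3: [beta@0] (if true then 4 else ((let v = (3 - 7) in (v + 2)) + (0 - (if true then 8 else 8))))
step 4: [if@root] 4

Answer: 4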